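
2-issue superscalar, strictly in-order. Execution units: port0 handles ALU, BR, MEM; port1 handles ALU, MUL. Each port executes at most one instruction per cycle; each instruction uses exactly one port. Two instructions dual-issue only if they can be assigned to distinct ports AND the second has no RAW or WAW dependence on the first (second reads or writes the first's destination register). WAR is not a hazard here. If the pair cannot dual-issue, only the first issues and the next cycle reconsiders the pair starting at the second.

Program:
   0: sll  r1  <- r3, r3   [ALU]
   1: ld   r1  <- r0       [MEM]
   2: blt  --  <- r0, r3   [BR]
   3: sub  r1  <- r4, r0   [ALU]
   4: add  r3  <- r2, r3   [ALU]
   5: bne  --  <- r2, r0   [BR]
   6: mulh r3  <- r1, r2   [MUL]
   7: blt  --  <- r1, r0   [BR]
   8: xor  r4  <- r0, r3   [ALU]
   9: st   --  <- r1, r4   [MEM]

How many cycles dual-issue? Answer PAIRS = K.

c0: i0 sll  WAW r1
c1: i1 ld  no-port MEM/BR
c2: i2/i3 blt+sub  dual
c3: i4/i5 add+bne  dual
c4: i6/i7 mulh+blt  dual
c5: i8 xor  RAW r4
c6: i9 st  tail

PAIRS = 3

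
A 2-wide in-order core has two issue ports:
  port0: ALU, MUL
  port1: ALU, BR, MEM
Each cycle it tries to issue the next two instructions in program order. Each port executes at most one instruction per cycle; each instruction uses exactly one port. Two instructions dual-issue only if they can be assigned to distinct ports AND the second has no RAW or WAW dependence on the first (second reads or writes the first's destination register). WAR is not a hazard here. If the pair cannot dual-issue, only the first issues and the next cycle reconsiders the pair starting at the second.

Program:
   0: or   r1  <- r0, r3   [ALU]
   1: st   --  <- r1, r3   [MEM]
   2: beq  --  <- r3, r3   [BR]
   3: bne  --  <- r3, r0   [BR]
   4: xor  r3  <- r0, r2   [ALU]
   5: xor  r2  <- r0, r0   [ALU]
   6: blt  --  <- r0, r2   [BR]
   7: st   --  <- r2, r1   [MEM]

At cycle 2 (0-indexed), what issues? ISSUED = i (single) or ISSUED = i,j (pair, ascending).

ISSUED = 2

0. or.ALU @i0  | RAW r1
1. st.MEM @i1  | no-port MEM/BR
2. beq.BR @i2  | no-port BR/BR
3. bne.BR/xor.ALU @i3,i4  | 2-wide
4. xor.ALU @i5  | RAW r2
5. blt.BR @i6  | no-port BR/MEM
6. st.MEM @i7  | tail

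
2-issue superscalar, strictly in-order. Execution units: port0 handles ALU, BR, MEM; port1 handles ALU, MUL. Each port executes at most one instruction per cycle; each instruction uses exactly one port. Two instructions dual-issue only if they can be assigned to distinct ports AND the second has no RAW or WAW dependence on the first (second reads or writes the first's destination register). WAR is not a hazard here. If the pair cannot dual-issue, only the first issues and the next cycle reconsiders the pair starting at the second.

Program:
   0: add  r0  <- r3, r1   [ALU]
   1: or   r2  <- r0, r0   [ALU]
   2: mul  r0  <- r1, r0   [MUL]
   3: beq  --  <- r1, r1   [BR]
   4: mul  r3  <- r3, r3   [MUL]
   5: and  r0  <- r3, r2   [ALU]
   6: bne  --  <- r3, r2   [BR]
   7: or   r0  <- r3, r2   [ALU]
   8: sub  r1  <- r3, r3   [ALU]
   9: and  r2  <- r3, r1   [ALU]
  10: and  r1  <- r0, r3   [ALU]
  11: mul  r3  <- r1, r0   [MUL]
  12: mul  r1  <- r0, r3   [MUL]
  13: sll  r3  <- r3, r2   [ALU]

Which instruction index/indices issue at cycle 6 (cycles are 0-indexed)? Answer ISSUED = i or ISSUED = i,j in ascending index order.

  cy0 -> i0 (add.ALU) RAW r0
  cy1 -> i1+i2 (or.ALU+mul.MUL) 2-wide
  cy2 -> i3+i4 (beq.BR+mul.MUL) 2-wide
  cy3 -> i5+i6 (and.ALU+bne.BR) 2-wide
  cy4 -> i7+i8 (or.ALU+sub.ALU) 2-wide
  cy5 -> i9+i10 (and.ALU+and.ALU) 2-wide
  cy6 -> i11 (mul.MUL) no-port MUL/MUL
  cy7 -> i12+i13 (mul.MUL+sll.ALU) 2-wide

ISSUED = 11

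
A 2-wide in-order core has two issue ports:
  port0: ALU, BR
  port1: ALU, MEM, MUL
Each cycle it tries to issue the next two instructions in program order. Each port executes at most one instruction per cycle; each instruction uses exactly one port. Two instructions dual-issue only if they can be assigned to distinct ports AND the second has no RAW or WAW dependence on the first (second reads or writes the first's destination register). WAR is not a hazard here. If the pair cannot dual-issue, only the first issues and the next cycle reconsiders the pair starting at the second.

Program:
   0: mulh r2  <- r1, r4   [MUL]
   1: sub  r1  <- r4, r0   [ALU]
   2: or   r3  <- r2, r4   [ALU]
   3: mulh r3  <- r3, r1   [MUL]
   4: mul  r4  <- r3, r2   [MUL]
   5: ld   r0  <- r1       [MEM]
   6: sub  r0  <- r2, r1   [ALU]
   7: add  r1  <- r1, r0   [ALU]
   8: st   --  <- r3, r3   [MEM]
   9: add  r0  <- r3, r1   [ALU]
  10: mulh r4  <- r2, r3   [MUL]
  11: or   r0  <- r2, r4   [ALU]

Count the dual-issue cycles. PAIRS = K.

#0 head=0: mulh.MUL sub.ALU i0&i1 pair
#1 head=2: or.ALU i2 RAW+WAW r3
#2 head=3: mulh.MUL i3 no-port MUL/MUL
#3 head=4: mul.MUL i4 no-port MUL/MEM
#4 head=5: ld.MEM i5 WAW r0
#5 head=6: sub.ALU i6 RAW r0
#6 head=7: add.ALU st.MEM i7&i8 pair
#7 head=9: add.ALU mulh.MUL i9&i10 pair
#8 head=11: or.ALU i11 tail

PAIRS = 3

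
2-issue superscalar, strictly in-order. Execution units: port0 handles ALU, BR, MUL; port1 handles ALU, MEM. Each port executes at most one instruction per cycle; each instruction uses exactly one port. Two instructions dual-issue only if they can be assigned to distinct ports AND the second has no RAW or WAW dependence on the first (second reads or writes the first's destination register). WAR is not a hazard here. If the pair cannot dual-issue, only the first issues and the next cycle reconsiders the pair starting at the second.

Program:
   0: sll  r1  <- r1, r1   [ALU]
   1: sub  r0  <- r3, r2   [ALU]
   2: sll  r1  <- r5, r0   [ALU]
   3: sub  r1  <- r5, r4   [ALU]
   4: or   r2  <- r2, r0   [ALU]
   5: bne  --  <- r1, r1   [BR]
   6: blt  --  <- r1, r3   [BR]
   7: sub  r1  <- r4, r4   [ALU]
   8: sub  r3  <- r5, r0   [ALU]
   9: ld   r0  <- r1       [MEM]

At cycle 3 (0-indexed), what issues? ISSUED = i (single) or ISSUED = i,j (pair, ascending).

ISSUED = 5

[0] i0&i1  sll.ALU/sub.ALU  -- 2-wide
[1] i2  sll.ALU  -- WAW r1
[2] i3&i4  sub.ALU/or.ALU  -- 2-wide
[3] i5  bne.BR  -- no-port BR/BR
[4] i6&i7  blt.BR/sub.ALU  -- 2-wide
[5] i8&i9  sub.ALU/ld.MEM  -- 2-wide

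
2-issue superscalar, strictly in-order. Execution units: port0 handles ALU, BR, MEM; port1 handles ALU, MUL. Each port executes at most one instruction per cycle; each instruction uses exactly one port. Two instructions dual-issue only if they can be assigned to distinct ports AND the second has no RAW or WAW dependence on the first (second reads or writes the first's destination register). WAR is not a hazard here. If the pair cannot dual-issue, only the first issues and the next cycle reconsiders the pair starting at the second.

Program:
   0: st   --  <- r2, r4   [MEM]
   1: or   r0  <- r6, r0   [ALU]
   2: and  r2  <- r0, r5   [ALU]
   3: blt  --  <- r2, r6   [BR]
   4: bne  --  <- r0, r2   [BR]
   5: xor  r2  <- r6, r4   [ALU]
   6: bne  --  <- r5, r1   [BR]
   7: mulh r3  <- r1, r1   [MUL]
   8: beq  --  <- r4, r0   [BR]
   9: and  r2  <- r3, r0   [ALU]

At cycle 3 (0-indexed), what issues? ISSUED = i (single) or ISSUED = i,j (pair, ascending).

[0] i0&i1  st or  -- pair
[1] i2  and  -- RAW r2
[2] i3  blt  -- no-port BR/BR
[3] i4&i5  bne xor  -- pair
[4] i6&i7  bne mulh  -- pair
[5] i8&i9  beq and  -- pair

ISSUED = 4,5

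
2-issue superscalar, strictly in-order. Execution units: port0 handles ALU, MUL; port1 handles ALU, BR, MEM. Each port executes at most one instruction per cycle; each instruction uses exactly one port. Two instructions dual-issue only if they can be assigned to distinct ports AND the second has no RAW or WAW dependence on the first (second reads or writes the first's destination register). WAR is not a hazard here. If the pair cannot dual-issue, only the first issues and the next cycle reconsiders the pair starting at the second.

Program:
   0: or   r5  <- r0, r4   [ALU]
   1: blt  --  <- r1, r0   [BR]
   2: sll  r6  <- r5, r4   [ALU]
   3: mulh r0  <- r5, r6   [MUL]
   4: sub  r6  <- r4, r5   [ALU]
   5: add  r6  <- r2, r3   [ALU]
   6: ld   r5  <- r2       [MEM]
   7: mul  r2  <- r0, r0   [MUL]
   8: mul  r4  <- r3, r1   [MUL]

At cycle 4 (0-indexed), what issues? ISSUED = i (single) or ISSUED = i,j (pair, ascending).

ISSUED = 7

  cy0 -> i0,i1 (or.ALU+blt.BR) dual
  cy1 -> i2 (sll.ALU) RAW r6
  cy2 -> i3,i4 (mulh.MUL+sub.ALU) dual
  cy3 -> i5,i6 (add.ALU+ld.MEM) dual
  cy4 -> i7 (mul.MUL) no-port MUL/MUL
  cy5 -> i8 (mul.MUL) tail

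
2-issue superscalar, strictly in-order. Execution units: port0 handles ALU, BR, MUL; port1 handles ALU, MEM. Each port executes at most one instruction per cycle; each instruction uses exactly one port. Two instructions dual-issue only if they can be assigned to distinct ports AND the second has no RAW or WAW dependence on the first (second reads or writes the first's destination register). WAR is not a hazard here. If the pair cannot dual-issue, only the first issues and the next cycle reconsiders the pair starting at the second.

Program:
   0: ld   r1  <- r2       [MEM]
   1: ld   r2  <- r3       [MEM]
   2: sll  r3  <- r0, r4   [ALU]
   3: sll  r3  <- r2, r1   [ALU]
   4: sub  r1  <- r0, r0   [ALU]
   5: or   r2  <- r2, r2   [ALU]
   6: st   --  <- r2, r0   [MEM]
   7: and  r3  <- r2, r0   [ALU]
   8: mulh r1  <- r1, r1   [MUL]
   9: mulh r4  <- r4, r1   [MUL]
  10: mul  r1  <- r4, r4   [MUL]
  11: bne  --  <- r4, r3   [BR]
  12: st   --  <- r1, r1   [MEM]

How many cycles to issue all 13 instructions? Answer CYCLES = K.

CYCLES = 9

0. ld.MEM @i0  | no-port MEM/MEM
1. ld.MEM/sll.ALU @i1&i2  | pair
2. sll.ALU/sub.ALU @i3&i4  | pair
3. or.ALU @i5  | RAW r2
4. st.MEM/and.ALU @i6&i7  | pair
5. mulh.MUL @i8  | no-port MUL/MUL
6. mulh.MUL @i9  | no-port MUL/MUL
7. mul.MUL @i10  | no-port MUL/BR
8. bne.BR/st.MEM @i11&i12  | pair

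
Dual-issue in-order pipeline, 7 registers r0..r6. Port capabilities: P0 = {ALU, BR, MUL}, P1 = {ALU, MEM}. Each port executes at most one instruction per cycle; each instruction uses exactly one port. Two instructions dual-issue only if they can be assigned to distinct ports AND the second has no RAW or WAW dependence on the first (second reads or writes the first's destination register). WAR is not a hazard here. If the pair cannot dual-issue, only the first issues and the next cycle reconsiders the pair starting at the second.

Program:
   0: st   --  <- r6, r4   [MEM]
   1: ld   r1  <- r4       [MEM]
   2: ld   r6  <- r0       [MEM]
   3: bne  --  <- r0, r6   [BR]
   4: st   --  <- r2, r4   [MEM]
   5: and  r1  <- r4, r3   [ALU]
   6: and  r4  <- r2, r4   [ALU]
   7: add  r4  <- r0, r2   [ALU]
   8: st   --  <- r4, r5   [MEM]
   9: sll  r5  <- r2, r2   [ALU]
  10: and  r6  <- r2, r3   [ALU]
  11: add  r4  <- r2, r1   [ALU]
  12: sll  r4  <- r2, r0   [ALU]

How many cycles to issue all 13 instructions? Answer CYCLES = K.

CYCLES = 9

#0 head=0: st.MEM i0 no-port MEM/MEM
#1 head=1: ld.MEM i1 no-port MEM/MEM
#2 head=2: ld.MEM i2 RAW r6
#3 head=3: bne.BR/st.MEM i3&i4 pair
#4 head=5: and.ALU/and.ALU i5&i6 pair
#5 head=7: add.ALU i7 RAW r4
#6 head=8: st.MEM/sll.ALU i8&i9 pair
#7 head=10: and.ALU/add.ALU i10&i11 pair
#8 head=12: sll.ALU i12 tail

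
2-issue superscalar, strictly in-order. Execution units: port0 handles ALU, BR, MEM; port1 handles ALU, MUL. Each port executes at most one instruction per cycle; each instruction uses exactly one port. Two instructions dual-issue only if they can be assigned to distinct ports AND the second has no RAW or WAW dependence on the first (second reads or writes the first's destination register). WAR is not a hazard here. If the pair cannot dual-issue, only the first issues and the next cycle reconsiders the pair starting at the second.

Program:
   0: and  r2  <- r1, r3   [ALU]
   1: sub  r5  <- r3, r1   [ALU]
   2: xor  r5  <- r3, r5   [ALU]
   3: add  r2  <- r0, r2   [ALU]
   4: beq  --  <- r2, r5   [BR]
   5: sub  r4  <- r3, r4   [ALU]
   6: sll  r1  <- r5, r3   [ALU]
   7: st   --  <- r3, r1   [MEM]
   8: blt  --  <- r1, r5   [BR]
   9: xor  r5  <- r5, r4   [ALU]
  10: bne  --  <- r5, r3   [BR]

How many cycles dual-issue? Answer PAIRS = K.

PAIRS = 4

t=0 i0,i1:and.ALU;sub.ALU ; dual
t=1 i2,i3:xor.ALU;add.ALU ; dual
t=2 i4,i5:beq.BR;sub.ALU ; dual
t=3 i6:sll.ALU ; RAW r1
t=4 i7:st.MEM ; no-port MEM/BR
t=5 i8,i9:blt.BR;xor.ALU ; dual
t=6 i10:bne.BR ; tail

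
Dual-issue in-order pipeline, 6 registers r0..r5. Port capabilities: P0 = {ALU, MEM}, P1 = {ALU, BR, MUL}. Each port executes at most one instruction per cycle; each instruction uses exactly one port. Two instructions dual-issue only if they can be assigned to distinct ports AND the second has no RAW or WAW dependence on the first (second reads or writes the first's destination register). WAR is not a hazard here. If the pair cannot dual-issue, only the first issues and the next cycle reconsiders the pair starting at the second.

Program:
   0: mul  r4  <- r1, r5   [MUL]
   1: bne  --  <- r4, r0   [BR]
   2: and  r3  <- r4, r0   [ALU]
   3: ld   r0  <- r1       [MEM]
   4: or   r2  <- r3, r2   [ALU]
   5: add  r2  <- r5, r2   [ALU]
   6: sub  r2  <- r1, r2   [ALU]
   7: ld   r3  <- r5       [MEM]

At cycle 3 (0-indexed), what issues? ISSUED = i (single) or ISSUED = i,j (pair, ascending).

ISSUED = 5

  cy0 -> i0 (mul) no-port MUL/BR
  cy1 -> i1+i2 (bne and) 2-wide
  cy2 -> i3+i4 (ld or) 2-wide
  cy3 -> i5 (add) RAW+WAW r2
  cy4 -> i6+i7 (sub ld) 2-wide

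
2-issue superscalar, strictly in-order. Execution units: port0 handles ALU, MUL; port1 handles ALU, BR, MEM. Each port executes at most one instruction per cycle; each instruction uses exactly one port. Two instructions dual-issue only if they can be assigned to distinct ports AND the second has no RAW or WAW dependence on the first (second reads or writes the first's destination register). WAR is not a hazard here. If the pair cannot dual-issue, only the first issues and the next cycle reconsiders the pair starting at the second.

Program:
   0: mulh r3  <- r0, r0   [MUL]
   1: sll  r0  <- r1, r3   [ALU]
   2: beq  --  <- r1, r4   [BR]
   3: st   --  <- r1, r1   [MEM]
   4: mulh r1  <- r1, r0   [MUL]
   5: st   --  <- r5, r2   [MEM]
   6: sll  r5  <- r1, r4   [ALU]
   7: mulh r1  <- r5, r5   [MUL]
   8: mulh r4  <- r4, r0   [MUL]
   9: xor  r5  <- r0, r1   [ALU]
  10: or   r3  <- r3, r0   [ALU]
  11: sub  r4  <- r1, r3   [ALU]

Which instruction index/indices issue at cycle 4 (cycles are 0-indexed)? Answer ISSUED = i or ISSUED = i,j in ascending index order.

ISSUED = 7

  cy0 -> i0 (mulh) RAW r3
  cy1 -> i1&i2 (sll;beq) dual
  cy2 -> i3&i4 (st;mulh) dual
  cy3 -> i5&i6 (st;sll) dual
  cy4 -> i7 (mulh) no-port MUL/MUL
  cy5 -> i8&i9 (mulh;xor) dual
  cy6 -> i10 (or) RAW r3
  cy7 -> i11 (sub) tail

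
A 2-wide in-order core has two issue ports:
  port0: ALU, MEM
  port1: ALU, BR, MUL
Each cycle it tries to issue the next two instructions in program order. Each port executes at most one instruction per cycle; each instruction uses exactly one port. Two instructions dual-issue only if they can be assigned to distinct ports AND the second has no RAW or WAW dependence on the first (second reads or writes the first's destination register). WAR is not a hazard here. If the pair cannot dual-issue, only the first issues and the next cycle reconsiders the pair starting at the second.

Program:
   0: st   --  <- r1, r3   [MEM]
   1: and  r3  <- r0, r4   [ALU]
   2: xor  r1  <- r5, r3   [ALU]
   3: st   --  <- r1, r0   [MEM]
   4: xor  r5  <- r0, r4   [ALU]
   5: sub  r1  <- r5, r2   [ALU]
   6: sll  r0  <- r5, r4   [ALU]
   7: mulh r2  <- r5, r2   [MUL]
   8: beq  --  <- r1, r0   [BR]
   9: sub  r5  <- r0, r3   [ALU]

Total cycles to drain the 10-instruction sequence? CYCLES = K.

CYCLES = 6

0. st;and @i0/i1  | dual
1. xor @i2  | RAW r1
2. st;xor @i3/i4  | dual
3. sub;sll @i5/i6  | dual
4. mulh @i7  | no-port MUL/BR
5. beq;sub @i8/i9  | dual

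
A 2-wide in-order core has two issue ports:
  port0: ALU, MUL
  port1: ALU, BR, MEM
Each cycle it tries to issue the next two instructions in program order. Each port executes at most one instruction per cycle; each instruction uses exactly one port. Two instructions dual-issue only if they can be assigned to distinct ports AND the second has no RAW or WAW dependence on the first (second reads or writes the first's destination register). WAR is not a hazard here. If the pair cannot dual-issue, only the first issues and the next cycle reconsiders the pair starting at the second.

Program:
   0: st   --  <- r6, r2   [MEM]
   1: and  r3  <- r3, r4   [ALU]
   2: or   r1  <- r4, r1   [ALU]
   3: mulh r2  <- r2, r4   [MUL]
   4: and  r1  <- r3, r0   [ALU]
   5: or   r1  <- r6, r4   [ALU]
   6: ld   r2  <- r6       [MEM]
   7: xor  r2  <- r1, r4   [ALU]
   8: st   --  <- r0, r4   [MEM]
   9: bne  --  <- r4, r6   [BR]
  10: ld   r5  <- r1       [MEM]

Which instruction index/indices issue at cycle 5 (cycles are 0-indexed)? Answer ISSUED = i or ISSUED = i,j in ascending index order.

ISSUED = 9

[0] i0+i1  st.MEM+and.ALU  -- pair
[1] i2+i3  or.ALU+mulh.MUL  -- pair
[2] i4  and.ALU  -- WAW r1
[3] i5+i6  or.ALU+ld.MEM  -- pair
[4] i7+i8  xor.ALU+st.MEM  -- pair
[5] i9  bne.BR  -- no-port BR/MEM
[6] i10  ld.MEM  -- tail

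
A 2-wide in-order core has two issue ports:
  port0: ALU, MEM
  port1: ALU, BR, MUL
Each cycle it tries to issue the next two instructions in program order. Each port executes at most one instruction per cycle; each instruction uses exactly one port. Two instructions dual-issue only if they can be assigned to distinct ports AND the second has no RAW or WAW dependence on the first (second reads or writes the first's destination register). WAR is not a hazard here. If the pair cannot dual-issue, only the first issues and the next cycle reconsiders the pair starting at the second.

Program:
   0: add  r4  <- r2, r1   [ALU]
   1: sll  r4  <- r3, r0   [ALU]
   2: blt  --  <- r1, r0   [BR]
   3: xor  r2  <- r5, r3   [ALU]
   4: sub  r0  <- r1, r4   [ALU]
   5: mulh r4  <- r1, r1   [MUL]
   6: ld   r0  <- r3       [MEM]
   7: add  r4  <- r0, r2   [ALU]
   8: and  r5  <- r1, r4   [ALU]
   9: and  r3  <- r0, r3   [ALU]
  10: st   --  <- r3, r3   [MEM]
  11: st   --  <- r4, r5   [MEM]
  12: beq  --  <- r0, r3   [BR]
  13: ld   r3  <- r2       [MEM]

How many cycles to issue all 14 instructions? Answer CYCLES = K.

[0] i0  add  -- WAW r4
[1] i1+i2  sll+blt  -- dual
[2] i3+i4  xor+sub  -- dual
[3] i5+i6  mulh+ld  -- dual
[4] i7  add  -- RAW r4
[5] i8+i9  and+and  -- dual
[6] i10  st  -- no-port MEM/MEM
[7] i11+i12  st+beq  -- dual
[8] i13  ld  -- tail

CYCLES = 9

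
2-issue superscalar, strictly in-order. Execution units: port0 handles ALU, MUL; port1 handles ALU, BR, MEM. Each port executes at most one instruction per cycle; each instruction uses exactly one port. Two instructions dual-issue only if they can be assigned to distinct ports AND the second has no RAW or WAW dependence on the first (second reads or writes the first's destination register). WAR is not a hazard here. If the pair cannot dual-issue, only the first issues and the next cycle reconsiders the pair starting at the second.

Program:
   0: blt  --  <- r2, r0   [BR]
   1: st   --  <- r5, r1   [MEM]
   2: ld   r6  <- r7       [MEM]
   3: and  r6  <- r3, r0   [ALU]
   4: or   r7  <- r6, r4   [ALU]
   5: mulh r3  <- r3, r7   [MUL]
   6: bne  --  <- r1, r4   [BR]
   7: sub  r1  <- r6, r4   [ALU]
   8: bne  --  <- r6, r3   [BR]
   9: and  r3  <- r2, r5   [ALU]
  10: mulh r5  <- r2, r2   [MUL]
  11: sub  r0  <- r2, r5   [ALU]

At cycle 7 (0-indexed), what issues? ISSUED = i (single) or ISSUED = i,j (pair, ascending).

t=0 i0:blt.BR ; no-port BR/MEM
t=1 i1:st.MEM ; no-port MEM/MEM
t=2 i2:ld.MEM ; WAW r6
t=3 i3:and.ALU ; RAW r6
t=4 i4:or.ALU ; RAW r7
t=5 i5&i6:mulh.MUL+bne.BR ; dual
t=6 i7&i8:sub.ALU+bne.BR ; dual
t=7 i9&i10:and.ALU+mulh.MUL ; dual
t=8 i11:sub.ALU ; tail

ISSUED = 9,10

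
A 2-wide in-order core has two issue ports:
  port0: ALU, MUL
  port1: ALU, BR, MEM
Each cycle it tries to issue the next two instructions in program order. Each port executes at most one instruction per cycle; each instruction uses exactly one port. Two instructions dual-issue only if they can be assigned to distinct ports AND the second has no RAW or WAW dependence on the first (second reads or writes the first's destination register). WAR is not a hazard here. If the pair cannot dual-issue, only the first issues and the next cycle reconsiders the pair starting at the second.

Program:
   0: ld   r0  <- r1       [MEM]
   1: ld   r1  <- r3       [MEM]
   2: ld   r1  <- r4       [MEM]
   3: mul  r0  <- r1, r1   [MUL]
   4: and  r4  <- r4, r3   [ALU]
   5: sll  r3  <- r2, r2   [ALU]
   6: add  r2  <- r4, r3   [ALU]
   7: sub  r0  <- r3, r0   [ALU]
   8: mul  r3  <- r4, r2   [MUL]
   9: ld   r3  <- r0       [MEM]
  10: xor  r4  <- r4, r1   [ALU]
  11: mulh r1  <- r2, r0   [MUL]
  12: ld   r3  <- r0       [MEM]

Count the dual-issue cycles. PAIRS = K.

c0: i0 ld  no-port MEM/MEM
c1: i1 ld  no-port MEM/MEM
c2: i2 ld  RAW r1
c3: i3,i4 mul;and  dual
c4: i5 sll  RAW r3
c5: i6,i7 add;sub  dual
c6: i8 mul  WAW r3
c7: i9,i10 ld;xor  dual
c8: i11,i12 mulh;ld  dual

PAIRS = 4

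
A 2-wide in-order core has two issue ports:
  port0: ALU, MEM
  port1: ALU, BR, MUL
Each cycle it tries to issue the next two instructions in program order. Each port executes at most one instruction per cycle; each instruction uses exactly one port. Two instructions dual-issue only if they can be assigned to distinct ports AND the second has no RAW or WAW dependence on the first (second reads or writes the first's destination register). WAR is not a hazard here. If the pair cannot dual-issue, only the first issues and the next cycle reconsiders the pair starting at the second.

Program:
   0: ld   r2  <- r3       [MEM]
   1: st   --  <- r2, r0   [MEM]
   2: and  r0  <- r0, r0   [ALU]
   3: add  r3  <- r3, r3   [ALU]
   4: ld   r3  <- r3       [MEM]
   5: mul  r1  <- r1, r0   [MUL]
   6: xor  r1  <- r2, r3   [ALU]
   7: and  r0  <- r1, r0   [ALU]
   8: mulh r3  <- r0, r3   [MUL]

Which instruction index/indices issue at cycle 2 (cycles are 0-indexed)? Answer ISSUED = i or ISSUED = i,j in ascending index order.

[0] i0  ld.MEM  -- no-port MEM/MEM
[1] i1+i2  st.MEM/and.ALU  -- 2-wide
[2] i3  add.ALU  -- RAW+WAW r3
[3] i4+i5  ld.MEM/mul.MUL  -- 2-wide
[4] i6  xor.ALU  -- RAW r1
[5] i7  and.ALU  -- RAW r0
[6] i8  mulh.MUL  -- tail

ISSUED = 3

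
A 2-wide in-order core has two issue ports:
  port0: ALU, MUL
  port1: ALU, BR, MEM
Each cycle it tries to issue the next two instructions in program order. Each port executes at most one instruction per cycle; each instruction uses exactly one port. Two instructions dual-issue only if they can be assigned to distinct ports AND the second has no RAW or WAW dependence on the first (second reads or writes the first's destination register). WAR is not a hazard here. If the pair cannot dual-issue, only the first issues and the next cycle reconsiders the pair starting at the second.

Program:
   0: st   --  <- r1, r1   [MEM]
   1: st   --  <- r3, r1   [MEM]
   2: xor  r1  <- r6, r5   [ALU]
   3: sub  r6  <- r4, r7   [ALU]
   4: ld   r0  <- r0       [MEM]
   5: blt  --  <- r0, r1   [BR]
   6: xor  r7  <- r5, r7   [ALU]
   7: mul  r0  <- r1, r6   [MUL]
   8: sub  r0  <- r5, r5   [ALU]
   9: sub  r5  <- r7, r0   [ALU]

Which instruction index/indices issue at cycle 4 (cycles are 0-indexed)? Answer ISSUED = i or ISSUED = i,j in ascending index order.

ISSUED = 7

  cy0 -> i0 (st) no-port MEM/MEM
  cy1 -> i1+i2 (st/xor) pair
  cy2 -> i3+i4 (sub/ld) pair
  cy3 -> i5+i6 (blt/xor) pair
  cy4 -> i7 (mul) WAW r0
  cy5 -> i8 (sub) RAW r0
  cy6 -> i9 (sub) tail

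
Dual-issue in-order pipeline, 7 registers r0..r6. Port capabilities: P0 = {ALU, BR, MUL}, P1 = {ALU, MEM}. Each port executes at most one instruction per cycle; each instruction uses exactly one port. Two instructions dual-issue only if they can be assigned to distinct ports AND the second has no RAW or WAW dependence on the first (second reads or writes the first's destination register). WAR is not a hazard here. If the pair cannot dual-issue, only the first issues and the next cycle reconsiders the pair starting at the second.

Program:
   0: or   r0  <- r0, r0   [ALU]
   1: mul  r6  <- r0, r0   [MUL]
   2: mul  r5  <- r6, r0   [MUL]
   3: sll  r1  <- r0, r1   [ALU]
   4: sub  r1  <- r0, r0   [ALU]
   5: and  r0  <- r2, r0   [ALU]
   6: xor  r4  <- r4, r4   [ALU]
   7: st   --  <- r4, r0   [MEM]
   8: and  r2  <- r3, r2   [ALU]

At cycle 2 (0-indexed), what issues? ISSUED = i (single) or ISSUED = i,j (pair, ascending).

#0 head=0: or i0 RAW r0
#1 head=1: mul i1 no-port MUL/MUL
#2 head=2: mul+sll i2+i3 pair
#3 head=4: sub+and i4+i5 pair
#4 head=6: xor i6 RAW r4
#5 head=7: st+and i7+i8 pair

ISSUED = 2,3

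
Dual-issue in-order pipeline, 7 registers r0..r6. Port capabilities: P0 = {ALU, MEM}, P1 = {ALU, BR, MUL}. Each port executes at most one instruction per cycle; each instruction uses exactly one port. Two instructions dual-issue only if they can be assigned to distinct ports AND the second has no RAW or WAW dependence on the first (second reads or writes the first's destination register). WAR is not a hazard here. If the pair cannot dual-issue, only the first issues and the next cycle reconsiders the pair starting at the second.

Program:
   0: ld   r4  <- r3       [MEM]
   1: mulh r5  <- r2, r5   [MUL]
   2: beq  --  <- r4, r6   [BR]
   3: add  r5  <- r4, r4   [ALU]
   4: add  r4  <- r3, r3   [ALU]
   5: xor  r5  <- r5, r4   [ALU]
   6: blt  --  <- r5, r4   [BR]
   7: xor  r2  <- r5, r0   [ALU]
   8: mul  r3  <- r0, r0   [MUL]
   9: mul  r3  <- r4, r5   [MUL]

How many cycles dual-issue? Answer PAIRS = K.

  cy0 -> i0,i1 (ld.MEM+mulh.MUL) dual
  cy1 -> i2,i3 (beq.BR+add.ALU) dual
  cy2 -> i4 (add.ALU) RAW r4
  cy3 -> i5 (xor.ALU) RAW r5
  cy4 -> i6,i7 (blt.BR+xor.ALU) dual
  cy5 -> i8 (mul.MUL) no-port MUL/MUL
  cy6 -> i9 (mul.MUL) tail

PAIRS = 3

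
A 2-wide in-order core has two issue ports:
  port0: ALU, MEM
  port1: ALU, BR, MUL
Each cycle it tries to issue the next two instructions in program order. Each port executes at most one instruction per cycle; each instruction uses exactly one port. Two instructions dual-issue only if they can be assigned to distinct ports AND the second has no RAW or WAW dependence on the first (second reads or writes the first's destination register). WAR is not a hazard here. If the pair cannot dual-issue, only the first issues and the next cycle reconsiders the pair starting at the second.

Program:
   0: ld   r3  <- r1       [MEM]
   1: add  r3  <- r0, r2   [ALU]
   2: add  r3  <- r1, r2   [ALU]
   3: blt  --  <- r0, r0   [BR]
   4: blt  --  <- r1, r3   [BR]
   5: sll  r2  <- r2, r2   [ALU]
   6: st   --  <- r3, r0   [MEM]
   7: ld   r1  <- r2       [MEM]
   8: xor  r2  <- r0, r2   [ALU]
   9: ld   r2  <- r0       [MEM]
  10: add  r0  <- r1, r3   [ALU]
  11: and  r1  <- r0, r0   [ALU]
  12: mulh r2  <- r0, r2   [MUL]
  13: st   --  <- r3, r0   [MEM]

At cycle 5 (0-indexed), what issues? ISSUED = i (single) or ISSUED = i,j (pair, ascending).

ISSUED = 7,8

t=0 i0:ld ; WAW r3
t=1 i1:add ; WAW r3
t=2 i2&i3:add+blt ; pair
t=3 i4&i5:blt+sll ; pair
t=4 i6:st ; no-port MEM/MEM
t=5 i7&i8:ld+xor ; pair
t=6 i9&i10:ld+add ; pair
t=7 i11&i12:and+mulh ; pair
t=8 i13:st ; tail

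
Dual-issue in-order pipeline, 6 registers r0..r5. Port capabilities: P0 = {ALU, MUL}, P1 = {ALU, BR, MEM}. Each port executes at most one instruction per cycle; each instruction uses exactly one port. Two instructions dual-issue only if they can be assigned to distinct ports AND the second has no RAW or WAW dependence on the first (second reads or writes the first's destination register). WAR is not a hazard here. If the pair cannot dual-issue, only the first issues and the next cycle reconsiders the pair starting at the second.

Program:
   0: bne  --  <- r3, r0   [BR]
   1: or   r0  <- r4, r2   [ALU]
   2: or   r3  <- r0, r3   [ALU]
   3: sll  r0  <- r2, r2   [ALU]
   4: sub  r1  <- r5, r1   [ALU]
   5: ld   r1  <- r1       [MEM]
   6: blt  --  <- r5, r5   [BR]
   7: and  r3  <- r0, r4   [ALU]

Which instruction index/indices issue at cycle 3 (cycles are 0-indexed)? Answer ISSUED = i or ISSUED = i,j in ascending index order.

ISSUED = 5

t=0 i0/i1:bne;or ; 2-wide
t=1 i2/i3:or;sll ; 2-wide
t=2 i4:sub ; RAW+WAW r1
t=3 i5:ld ; no-port MEM/BR
t=4 i6/i7:blt;and ; 2-wide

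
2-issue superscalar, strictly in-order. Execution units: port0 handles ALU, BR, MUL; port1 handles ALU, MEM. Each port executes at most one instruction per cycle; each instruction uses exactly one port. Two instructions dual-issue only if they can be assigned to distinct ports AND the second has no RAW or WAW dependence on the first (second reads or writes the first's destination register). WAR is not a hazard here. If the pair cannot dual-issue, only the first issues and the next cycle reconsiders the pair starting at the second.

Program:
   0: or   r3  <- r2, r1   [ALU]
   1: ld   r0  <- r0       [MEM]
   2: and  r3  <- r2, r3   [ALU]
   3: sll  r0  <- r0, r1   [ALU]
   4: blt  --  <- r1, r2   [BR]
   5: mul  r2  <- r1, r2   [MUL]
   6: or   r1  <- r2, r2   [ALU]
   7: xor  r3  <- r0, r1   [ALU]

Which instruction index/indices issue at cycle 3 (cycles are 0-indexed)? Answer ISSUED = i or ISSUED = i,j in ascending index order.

c0: i0,i1 or.ALU ld.MEM  pair
c1: i2,i3 and.ALU sll.ALU  pair
c2: i4 blt.BR  no-port BR/MUL
c3: i5 mul.MUL  RAW r2
c4: i6 or.ALU  RAW r1
c5: i7 xor.ALU  tail

ISSUED = 5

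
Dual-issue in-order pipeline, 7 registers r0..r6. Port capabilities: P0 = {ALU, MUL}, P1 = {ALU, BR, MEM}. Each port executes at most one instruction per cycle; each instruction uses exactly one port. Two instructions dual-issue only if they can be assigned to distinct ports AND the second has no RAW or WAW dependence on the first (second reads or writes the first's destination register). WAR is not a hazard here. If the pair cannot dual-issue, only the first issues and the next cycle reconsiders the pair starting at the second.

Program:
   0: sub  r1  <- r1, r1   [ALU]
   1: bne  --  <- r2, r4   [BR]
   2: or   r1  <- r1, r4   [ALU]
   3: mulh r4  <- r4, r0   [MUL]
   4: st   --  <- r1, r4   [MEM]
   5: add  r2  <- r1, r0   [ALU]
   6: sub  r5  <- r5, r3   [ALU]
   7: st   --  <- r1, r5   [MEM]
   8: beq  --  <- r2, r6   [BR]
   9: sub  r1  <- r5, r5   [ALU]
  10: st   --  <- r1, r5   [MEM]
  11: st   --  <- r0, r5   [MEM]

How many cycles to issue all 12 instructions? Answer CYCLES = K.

CYCLES = 8

t=0 i0/i1:sub.ALU;bne.BR ; dual
t=1 i2/i3:or.ALU;mulh.MUL ; dual
t=2 i4/i5:st.MEM;add.ALU ; dual
t=3 i6:sub.ALU ; RAW r5
t=4 i7:st.MEM ; no-port MEM/BR
t=5 i8/i9:beq.BR;sub.ALU ; dual
t=6 i10:st.MEM ; no-port MEM/MEM
t=7 i11:st.MEM ; tail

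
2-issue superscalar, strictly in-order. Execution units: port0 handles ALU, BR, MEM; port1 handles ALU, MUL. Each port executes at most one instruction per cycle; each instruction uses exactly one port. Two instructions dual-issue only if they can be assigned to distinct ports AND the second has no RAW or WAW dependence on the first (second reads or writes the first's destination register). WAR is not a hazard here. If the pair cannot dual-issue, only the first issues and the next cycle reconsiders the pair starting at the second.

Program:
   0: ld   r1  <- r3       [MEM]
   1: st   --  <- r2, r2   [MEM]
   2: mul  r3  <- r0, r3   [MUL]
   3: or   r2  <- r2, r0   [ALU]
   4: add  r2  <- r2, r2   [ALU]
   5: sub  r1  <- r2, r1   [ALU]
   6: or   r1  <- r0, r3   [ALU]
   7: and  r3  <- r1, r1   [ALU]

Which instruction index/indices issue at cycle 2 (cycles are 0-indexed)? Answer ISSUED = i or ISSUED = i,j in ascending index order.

c0: i0 ld.MEM  no-port MEM/MEM
c1: i1+i2 st.MEM/mul.MUL  dual
c2: i3 or.ALU  RAW+WAW r2
c3: i4 add.ALU  RAW r2
c4: i5 sub.ALU  WAW r1
c5: i6 or.ALU  RAW r1
c6: i7 and.ALU  tail

ISSUED = 3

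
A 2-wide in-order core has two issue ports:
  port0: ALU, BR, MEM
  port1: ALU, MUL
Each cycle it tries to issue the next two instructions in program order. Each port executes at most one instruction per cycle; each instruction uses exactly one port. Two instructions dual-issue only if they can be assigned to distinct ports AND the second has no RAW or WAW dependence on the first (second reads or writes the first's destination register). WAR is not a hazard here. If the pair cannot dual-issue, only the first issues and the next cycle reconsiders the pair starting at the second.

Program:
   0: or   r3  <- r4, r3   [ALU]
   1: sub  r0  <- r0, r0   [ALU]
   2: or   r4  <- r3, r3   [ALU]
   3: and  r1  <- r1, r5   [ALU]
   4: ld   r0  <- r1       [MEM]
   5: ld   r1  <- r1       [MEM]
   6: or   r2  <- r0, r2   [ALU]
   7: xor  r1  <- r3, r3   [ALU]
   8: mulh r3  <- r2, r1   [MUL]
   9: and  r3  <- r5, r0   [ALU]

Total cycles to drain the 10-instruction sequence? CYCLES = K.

CYCLES = 7

#0 head=0: or.ALU/sub.ALU i0,i1 pair
#1 head=2: or.ALU/and.ALU i2,i3 pair
#2 head=4: ld.MEM i4 no-port MEM/MEM
#3 head=5: ld.MEM/or.ALU i5,i6 pair
#4 head=7: xor.ALU i7 RAW r1
#5 head=8: mulh.MUL i8 WAW r3
#6 head=9: and.ALU i9 tail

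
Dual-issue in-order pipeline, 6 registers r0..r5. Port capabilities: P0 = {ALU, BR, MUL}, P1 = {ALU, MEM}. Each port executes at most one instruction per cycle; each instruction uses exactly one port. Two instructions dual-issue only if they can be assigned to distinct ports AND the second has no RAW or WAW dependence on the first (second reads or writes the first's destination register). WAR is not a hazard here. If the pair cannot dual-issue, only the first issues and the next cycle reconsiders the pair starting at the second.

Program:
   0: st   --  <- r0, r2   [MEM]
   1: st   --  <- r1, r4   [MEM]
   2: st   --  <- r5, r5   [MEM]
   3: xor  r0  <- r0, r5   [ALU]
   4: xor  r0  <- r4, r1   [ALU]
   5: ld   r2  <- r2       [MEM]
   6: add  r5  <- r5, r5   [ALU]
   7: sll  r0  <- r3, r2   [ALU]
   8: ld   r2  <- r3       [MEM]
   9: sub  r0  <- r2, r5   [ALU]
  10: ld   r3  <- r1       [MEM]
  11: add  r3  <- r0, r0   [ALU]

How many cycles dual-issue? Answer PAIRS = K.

0. st.MEM @i0  | no-port MEM/MEM
1. st.MEM @i1  | no-port MEM/MEM
2. st.MEM/xor.ALU @i2&i3  | 2-wide
3. xor.ALU/ld.MEM @i4&i5  | 2-wide
4. add.ALU/sll.ALU @i6&i7  | 2-wide
5. ld.MEM @i8  | RAW r2
6. sub.ALU/ld.MEM @i9&i10  | 2-wide
7. add.ALU @i11  | tail

PAIRS = 4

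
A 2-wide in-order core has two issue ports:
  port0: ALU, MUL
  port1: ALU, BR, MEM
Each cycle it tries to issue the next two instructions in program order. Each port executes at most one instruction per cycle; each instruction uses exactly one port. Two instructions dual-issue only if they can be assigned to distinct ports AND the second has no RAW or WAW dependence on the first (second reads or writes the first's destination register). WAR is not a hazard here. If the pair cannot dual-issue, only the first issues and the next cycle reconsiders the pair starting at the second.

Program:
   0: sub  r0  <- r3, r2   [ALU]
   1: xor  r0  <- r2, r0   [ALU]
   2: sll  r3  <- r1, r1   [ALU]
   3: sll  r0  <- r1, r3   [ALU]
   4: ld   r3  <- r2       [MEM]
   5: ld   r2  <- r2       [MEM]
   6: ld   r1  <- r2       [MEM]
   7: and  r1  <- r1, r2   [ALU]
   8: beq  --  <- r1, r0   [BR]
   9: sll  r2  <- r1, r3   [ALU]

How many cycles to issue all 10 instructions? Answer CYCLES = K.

CYCLES = 7

0. sub @i0  | RAW+WAW r0
1. xor+sll @i1,i2  | 2-wide
2. sll+ld @i3,i4  | 2-wide
3. ld @i5  | no-port MEM/MEM
4. ld @i6  | RAW+WAW r1
5. and @i7  | RAW r1
6. beq+sll @i8,i9  | 2-wide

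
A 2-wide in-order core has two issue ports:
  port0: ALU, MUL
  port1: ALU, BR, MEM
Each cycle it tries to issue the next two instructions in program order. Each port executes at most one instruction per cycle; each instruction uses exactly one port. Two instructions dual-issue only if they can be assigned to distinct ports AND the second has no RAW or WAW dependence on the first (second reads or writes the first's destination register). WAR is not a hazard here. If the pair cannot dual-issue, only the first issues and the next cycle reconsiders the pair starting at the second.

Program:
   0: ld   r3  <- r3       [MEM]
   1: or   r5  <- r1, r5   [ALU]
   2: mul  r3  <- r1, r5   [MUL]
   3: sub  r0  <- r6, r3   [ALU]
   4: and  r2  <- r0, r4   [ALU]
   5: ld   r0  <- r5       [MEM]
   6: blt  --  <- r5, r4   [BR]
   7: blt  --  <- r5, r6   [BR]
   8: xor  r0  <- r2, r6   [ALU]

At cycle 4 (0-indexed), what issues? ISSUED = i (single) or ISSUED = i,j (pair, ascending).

ISSUED = 6

0. ld+or @i0+i1  | 2-wide
1. mul @i2  | RAW r3
2. sub @i3  | RAW r0
3. and+ld @i4+i5  | 2-wide
4. blt @i6  | no-port BR/BR
5. blt+xor @i7+i8  | 2-wide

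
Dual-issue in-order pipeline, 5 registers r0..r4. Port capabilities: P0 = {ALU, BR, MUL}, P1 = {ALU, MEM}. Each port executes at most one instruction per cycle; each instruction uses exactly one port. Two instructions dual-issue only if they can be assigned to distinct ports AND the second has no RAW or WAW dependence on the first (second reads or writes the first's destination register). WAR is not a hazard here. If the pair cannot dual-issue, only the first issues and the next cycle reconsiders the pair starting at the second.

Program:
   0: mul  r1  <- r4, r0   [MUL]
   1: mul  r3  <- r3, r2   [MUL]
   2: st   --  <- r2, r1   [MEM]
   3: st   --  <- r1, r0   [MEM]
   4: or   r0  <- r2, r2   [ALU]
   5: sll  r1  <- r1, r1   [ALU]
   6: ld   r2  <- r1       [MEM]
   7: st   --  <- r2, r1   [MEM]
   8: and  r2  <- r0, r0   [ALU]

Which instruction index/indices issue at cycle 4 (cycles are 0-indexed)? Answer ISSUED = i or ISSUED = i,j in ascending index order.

ISSUED = 6

t=0 i0:mul ; no-port MUL/MUL
t=1 i1,i2:mul;st ; dual
t=2 i3,i4:st;or ; dual
t=3 i5:sll ; RAW r1
t=4 i6:ld ; no-port MEM/MEM
t=5 i7,i8:st;and ; dual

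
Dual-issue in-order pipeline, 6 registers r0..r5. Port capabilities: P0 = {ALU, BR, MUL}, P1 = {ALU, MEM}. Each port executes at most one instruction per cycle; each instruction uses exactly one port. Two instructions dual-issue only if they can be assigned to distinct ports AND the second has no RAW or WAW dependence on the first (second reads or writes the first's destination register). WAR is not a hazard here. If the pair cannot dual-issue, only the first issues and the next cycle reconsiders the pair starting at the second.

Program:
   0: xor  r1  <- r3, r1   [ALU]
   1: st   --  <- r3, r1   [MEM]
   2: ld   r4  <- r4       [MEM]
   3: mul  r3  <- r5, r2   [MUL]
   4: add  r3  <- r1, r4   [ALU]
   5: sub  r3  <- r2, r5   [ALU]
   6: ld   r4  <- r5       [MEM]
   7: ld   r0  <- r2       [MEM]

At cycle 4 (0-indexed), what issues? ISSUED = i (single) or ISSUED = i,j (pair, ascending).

ISSUED = 5,6

0. xor.ALU @i0  | RAW r1
1. st.MEM @i1  | no-port MEM/MEM
2. ld.MEM;mul.MUL @i2&i3  | pair
3. add.ALU @i4  | WAW r3
4. sub.ALU;ld.MEM @i5&i6  | pair
5. ld.MEM @i7  | tail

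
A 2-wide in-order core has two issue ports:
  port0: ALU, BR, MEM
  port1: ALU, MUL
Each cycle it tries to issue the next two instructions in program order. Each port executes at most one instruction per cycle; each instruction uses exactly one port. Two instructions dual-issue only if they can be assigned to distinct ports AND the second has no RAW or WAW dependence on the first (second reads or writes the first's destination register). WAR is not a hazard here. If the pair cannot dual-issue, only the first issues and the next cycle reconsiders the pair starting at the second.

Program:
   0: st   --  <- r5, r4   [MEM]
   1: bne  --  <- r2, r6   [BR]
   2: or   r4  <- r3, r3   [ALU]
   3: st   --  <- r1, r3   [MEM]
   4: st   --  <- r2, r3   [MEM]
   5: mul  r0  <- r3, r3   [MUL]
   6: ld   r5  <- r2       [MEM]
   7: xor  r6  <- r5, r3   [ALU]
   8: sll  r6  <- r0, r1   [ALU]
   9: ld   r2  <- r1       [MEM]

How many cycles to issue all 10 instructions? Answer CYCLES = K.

CYCLES = 7

  cy0 -> i0 (st) no-port MEM/BR
  cy1 -> i1,i2 (bne or) dual
  cy2 -> i3 (st) no-port MEM/MEM
  cy3 -> i4,i5 (st mul) dual
  cy4 -> i6 (ld) RAW r5
  cy5 -> i7 (xor) WAW r6
  cy6 -> i8,i9 (sll ld) dual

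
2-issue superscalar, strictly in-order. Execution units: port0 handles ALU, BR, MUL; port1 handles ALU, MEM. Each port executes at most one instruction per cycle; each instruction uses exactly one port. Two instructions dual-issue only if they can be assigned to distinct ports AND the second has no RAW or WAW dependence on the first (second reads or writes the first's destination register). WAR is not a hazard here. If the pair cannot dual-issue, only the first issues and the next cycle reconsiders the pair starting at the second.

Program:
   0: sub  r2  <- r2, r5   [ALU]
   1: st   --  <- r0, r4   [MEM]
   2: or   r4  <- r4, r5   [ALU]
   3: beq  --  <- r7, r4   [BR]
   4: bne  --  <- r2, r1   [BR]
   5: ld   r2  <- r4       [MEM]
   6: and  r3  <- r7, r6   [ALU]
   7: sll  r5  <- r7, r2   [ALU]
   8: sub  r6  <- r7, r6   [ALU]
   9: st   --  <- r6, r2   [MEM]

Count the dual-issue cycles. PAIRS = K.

#0 head=0: sub.ALU/st.MEM i0+i1 dual
#1 head=2: or.ALU i2 RAW r4
#2 head=3: beq.BR i3 no-port BR/BR
#3 head=4: bne.BR/ld.MEM i4+i5 dual
#4 head=6: and.ALU/sll.ALU i6+i7 dual
#5 head=8: sub.ALU i8 RAW r6
#6 head=9: st.MEM i9 tail

PAIRS = 3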